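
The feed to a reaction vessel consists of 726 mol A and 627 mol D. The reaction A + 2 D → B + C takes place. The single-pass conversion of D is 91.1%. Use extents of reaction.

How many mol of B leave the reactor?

286 mol

D reacted = 0.911 × 627 = 571.2 mol; ν_D = −2, so ξ = 571.2/2 = 285.6 mol.
Outlet amounts (n = n₀ + ν ξ):
  A: 726 − 1(285.6) = 440.4
  D: 627 − 2(285.6) = 55.8
  B: 0 + 1(285.6) = 285.6
  C: 0 + 1(285.6) = 285.6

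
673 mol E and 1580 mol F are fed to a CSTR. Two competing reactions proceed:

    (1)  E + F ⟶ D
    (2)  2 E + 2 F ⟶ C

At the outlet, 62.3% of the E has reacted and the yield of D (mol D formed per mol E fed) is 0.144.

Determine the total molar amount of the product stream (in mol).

Yield of D: 1ξ₁ / 673 = 0.144 → ξ₁ = 96.91 mol.
Conversion of E: 1ξ₁ + 2ξ₂ = 0.623 × 673 = 419.3 → ξ₂ = 161.2 mol.
Outlet amounts (n = n₀ + Σ ν·ξ):
  E: 673 − 1(96.91) − 2(161.2) = 253.7
  F: 1580 − 1(96.91) − 2(161.2) = 1161
  D: 0 + 1(96.91) = 96.91
  C: 0 + 1(161.2) = 161.2
Total out = 253.7 + 1161 + 96.91 + 161.2 = 1673 mol.

1670 mol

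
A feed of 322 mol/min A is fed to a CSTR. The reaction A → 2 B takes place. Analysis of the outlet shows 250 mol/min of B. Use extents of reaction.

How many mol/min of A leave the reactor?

197 mol/min

For B: n = n₀ + 2ξ → 250 = 0 + 2ξ, giving ξ = 125 mol/min.
Outlet amounts (n = n₀ + ν ξ):
  A: 322 − 1(125) = 197
  B: 0 + 2(125) = 250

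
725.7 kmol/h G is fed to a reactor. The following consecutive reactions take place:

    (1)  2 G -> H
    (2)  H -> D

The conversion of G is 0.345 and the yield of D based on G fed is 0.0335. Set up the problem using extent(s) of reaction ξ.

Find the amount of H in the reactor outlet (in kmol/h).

Conversion of G: G consumed = 2ξ₁ = 0.345 × 725.7 → ξ₁ = 125.2 kmol/h.
Yield of D: 1ξ₂ / 725.7 = 0.0335 → ξ₂ = 24.31 kmol/h.
Outlet amounts (n = n₀ + Σ ν·ξ):
  G: 725.7 − 2(125.2) = 475.3
  H: 0 + 1(125.2) − 1(24.31) = 100.9
  D: 0 + 1(24.31) = 24.31

101 kmol/h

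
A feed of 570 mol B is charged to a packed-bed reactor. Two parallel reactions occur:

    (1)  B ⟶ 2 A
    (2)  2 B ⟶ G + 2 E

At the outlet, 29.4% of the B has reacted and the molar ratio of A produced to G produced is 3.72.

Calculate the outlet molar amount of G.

43.4 mol

Conversion of B: B consumed = 0.294 × 570 = 167.6 mol = 1ξ₁ + 2ξ₂.
Selectivity: 2ξ₁ / (1ξ₂) = 3.72 → ξ₁ = 1.86 ξ₂.
Substitute: (1·1.86 + 2) ξ₂ = 167.6 → ξ₂ = 43.41 mol, ξ₁ = 80.75 mol.
Outlet amounts (n = n₀ + Σ ν·ξ):
  B: 570 − 1(80.75) − 2(43.41) = 402.4
  A: 0 + 2(80.75) = 161.5
  G: 0 + 1(43.41) = 43.41
  E: 0 + 2(43.41) = 86.83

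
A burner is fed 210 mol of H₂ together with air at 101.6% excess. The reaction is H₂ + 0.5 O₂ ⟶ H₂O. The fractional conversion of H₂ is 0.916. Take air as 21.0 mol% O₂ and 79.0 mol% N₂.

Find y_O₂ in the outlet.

Stoichiometric O₂ = 0.5 × 210 = 105 mol; O₂ fed = 105 × 2.016 = 211.7 mol.
N₂ fed = 211.7 × 79/21 = 796.3 mol.
Fuel reacted = 0.916 × 210 → ξ = 192.4 mol.
Outlet (n = n₀ + ν ξ):
  H₂: 210 − 1(192.4) = 17.64
  O₂: 211.7 − 0.5(192.4) = 115.5
  N₂: 796.3 (inert)
  H₂O: 0 + 1(192.4) = 192.4
Total out = 1122 mol; y_O₂ = 115.5 / 1122 = 0.103.

0.103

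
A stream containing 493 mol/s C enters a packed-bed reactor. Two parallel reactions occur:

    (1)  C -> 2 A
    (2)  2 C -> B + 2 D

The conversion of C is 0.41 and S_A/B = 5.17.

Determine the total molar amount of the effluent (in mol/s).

651 mol/s

Conversion of C: C consumed = 0.41 × 493 = 202.1 mol/s = 1ξ₁ + 2ξ₂.
Selectivity: 2ξ₁ / (1ξ₂) = 5.17 → ξ₁ = 2.585 ξ₂.
Substitute: (1·2.585 + 2) ξ₂ = 202.1 → ξ₂ = 44.09 mol/s, ξ₁ = 114 mol/s.
Outlet amounts (n = n₀ + Σ ν·ξ):
  C: 493 − 1(114) − 2(44.09) = 290.9
  A: 0 + 2(114) = 227.9
  B: 0 + 1(44.09) = 44.09
  D: 0 + 2(44.09) = 88.17
Total out = 290.9 + 227.9 + 44.09 + 88.17 = 651 mol/s.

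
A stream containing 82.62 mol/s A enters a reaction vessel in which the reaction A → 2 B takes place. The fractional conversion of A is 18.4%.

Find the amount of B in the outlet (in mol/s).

30.4 mol/s

A reacted = 0.184 × 82.62 = 15.2 mol/s; ν_A = −1, so ξ = 15.2/1 = 15.2 mol/s.
Outlet amounts (n = n₀ + ν ξ):
  A: 82.62 − 1(15.2) = 67.42
  B: 0 + 2(15.2) = 30.4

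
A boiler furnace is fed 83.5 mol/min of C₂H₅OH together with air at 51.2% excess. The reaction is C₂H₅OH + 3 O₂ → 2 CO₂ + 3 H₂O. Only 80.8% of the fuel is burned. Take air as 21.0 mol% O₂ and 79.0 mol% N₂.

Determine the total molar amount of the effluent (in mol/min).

Stoichiometric O₂ = 3 × 83.5 = 250.5 mol/min; O₂ fed = 250.5 × 1.512 = 378.8 mol/min.
N₂ fed = 378.8 × 79/21 = 1425 mol/min.
Fuel reacted = 0.808 × 83.5 → ξ = 67.47 mol/min.
Outlet (n = n₀ + ν ξ):
  C₂H₅OH: 83.5 − 1(67.47) = 16.03
  O₂: 378.8 − 3(67.47) = 176.4
  N₂: 1425 (inert)
  CO₂: 0 + 2(67.47) = 134.9
  H₂O: 0 + 3(67.47) = 202.4
Total out = 16.03 + 176.4 + 1425 + 134.9 + 202.4 = 1955 mol/min.

1950 mol/min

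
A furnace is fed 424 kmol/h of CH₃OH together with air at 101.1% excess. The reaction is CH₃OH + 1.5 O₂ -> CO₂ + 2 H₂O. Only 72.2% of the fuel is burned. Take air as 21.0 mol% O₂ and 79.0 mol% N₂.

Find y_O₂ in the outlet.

0.123

Stoichiometric O₂ = 1.5 × 424 = 636 kmol/h; O₂ fed = 636 × 2.011 = 1279 kmol/h.
N₂ fed = 1279 × 79/21 = 4811 kmol/h.
Fuel reacted = 0.722 × 424 → ξ = 306.1 kmol/h.
Outlet (n = n₀ + ν ξ):
  CH₃OH: 424 − 1(306.1) = 117.9
  O₂: 1279 − 1.5(306.1) = 819.8
  N₂: 4811 (inert)
  CO₂: 0 + 1(306.1) = 306.1
  H₂O: 0 + 2(306.1) = 612.3
Total out = 6668 kmol/h; y_O₂ = 819.8 / 6668 = 0.123.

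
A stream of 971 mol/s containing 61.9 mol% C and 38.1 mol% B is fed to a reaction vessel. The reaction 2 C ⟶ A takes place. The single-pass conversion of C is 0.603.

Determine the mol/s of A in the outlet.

181 mol/s

C reacted = 0.603 × 601 = 362.4 mol/s; ν_C = −2, so ξ = 362.4/2 = 181.2 mol/s.
Outlet amounts (n = n₀ + ν ξ):
  C: 601 − 2(181.2) = 238.6
  A: 0 + 1(181.2) = 181.2
  B: 370 (inert)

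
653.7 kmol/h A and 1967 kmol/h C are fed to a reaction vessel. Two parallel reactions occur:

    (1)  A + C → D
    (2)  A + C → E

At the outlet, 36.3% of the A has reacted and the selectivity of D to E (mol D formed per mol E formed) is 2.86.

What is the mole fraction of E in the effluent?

Conversion of A: A consumed = 0.363 × 653.7 = 237.3 kmol/h = 1ξ₁ + 1ξ₂.
Selectivity: 1ξ₁ / (1ξ₂) = 2.86 → ξ₁ = 2.86 ξ₂.
Substitute: (1·2.86 + 1) ξ₂ = 237.3 → ξ₂ = 61.47 kmol/h, ξ₁ = 175.8 kmol/h.
Outlet amounts (n = n₀ + Σ ν·ξ):
  A: 653.7 − 1(175.8) − 1(61.47) = 416.4
  C: 1967 − 1(175.8) − 1(61.47) = 1730
  D: 0 + 1(175.8) = 175.8
  E: 0 + 1(61.47) = 61.47
Total out = 2383 kmol/h; y_E = 61.47 / 2383 = 0.02579.

0.0258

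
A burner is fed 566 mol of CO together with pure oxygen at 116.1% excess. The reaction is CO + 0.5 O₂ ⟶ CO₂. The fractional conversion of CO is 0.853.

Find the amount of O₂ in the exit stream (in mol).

Stoichiometric O₂ = 0.5 × 566 = 283 mol; O₂ fed = 283 × 2.161 = 611.6 mol.
Fuel reacted = 0.853 × 566 → ξ = 482.8 mol.
Outlet (n = n₀ + ν ξ):
  CO: 566 − 1(482.8) = 83.2
  O₂: 611.6 − 0.5(482.8) = 370.2
  CO₂: 0 + 1(482.8) = 482.8

370 mol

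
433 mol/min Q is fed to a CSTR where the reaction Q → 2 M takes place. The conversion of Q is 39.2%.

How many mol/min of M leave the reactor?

Q reacted = 0.392 × 433 = 169.7 mol/min; ν_Q = −1, so ξ = 169.7/1 = 169.7 mol/min.
Outlet amounts (n = n₀ + ν ξ):
  Q: 433 − 1(169.7) = 263.3
  M: 0 + 2(169.7) = 339.5

339 mol/min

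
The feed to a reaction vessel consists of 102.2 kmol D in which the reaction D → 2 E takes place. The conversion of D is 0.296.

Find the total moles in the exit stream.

132 kmol

D reacted = 0.296 × 102.2 = 30.25 kmol; ν_D = −1, so ξ = 30.25/1 = 30.25 kmol.
Outlet amounts (n = n₀ + ν ξ):
  D: 102.2 − 1(30.25) = 71.95
  E: 0 + 2(30.25) = 60.5
Total out = 71.95 + 60.5 = 132.5 kmol.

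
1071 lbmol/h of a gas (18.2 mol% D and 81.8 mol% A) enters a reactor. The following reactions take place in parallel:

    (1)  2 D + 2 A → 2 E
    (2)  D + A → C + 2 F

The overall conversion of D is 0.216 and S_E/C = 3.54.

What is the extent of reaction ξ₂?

ξ₂ = 9.27 lbmol/h

Conversion of D: D consumed = 0.216 × 194.9 = 42.1 lbmol/h = 2ξ₁ + 1ξ₂.
Selectivity: 2ξ₁ / (1ξ₂) = 3.54 → ξ₁ = 1.77 ξ₂.
Substitute: (2·1.77 + 1) ξ₂ = 42.1 → ξ₂ = 9.274 lbmol/h, ξ₁ = 16.41 lbmol/h.
Outlet amounts (n = n₀ + Σ ν·ξ):
  D: 194.9 − 2(16.41) − 1(9.274) = 152.8
  A: 876.1 − 2(16.41) − 1(9.274) = 834
  E: 0 + 2(16.41) = 32.83
  C: 0 + 1(9.274) = 9.274
  F: 0 + 2(9.274) = 18.55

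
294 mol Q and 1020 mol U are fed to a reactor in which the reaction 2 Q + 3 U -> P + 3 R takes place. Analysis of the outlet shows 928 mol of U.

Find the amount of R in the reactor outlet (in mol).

92 mol

For U: n = n₀ − 3ξ → 928 = 1020 − 3ξ, giving ξ = 30.67 mol.
Outlet amounts (n = n₀ + ν ξ):
  Q: 294 − 2(30.67) = 232.7
  U: 1020 − 3(30.67) = 928
  P: 0 + 1(30.67) = 30.67
  R: 0 + 3(30.67) = 92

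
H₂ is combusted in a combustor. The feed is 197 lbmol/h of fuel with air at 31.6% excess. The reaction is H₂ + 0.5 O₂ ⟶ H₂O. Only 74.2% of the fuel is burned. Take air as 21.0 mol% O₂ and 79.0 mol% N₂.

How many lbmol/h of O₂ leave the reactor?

Stoichiometric O₂ = 0.5 × 197 = 98.5 lbmol/h; O₂ fed = 98.5 × 1.316 = 129.6 lbmol/h.
N₂ fed = 129.6 × 79/21 = 487.6 lbmol/h.
Fuel reacted = 0.742 × 197 → ξ = 146.2 lbmol/h.
Outlet (n = n₀ + ν ξ):
  H₂: 197 − 1(146.2) = 50.83
  O₂: 129.6 − 0.5(146.2) = 56.54
  N₂: 487.6 (inert)
  H₂O: 0 + 1(146.2) = 146.2

56.5 lbmol/h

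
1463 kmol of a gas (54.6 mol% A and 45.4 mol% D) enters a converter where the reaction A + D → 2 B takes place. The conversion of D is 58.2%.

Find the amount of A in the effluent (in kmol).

412 kmol

D reacted = 0.582 × 664.2 = 386.6 kmol; ν_D = −1, so ξ = 386.6/1 = 386.6 kmol.
Outlet amounts (n = n₀ + ν ξ):
  A: 798.8 − 1(386.6) = 412.2
  D: 664.2 − 1(386.6) = 277.6
  B: 0 + 2(386.6) = 773.1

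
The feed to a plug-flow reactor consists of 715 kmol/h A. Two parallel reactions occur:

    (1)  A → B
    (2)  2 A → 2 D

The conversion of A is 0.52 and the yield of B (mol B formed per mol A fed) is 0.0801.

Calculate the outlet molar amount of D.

315 kmol/h

Yield of B: 1ξ₁ / 715 = 0.0801 → ξ₁ = 57.27 kmol/h.
Conversion of A: 1ξ₁ + 2ξ₂ = 0.52 × 715 = 371.8 → ξ₂ = 157.3 kmol/h.
Outlet amounts (n = n₀ + Σ ν·ξ):
  A: 715 − 1(57.27) − 2(157.3) = 343.2
  B: 0 + 1(57.27) = 57.27
  D: 0 + 2(157.3) = 314.5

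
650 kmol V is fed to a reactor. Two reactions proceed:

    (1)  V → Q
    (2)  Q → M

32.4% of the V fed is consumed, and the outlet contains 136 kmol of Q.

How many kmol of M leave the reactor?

74.6 kmol

Conversion of V: V consumed = 1ξ₁ = 0.324 × 650 → ξ₁ = 210.6 kmol.
Q balance: n_Q = 0 + 1ξ₁ − 1ξ₂ = 136 → ξ₂ = (1·210.6 − 136)/1 = 74.6 kmol.
Outlet amounts (n = n₀ + Σ ν·ξ):
  V: 650 − 1(210.6) = 439.4
  Q: 0 + 1(210.6) − 1(74.6) = 136
  M: 0 + 1(74.6) = 74.6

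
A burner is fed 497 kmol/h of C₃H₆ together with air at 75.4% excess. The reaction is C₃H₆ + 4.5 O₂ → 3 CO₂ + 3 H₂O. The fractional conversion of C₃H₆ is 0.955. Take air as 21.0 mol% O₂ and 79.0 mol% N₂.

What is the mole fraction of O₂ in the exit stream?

0.092

Stoichiometric O₂ = 4.5 × 497 = 2236 kmol/h; O₂ fed = 2236 × 1.754 = 3923 kmol/h.
N₂ fed = 3923 × 79/21 = 14760 kmol/h.
Fuel reacted = 0.955 × 497 → ξ = 474.6 kmol/h.
Outlet (n = n₀ + ν ξ):
  C₃H₆: 497 − 1(474.6) = 22.37
  O₂: 3923 − 4.5(474.6) = 1787
  N₂: 14760 (inert)
  CO₂: 0 + 3(474.6) = 1424
  H₂O: 0 + 3(474.6) = 1424
Total out = 19410 kmol/h; y_O₂ = 1787 / 19410 = 0.09204.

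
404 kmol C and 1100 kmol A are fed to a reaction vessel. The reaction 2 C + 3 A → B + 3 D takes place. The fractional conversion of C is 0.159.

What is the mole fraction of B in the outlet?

C reacted = 0.159 × 404 = 64.24 kmol; ν_C = −2, so ξ = 64.24/2 = 32.12 kmol.
Outlet amounts (n = n₀ + ν ξ):
  C: 404 − 2(32.12) = 339.8
  A: 1100 − 3(32.12) = 1004
  B: 0 + 1(32.12) = 32.12
  D: 0 + 3(32.12) = 96.35
Total out = 1472 kmol; y_B = 32.12 / 1472 = 0.02182.

0.0218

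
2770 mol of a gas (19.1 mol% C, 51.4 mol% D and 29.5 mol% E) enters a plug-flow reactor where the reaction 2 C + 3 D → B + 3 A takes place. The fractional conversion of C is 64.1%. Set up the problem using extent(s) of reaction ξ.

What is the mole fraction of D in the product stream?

C reacted = 0.641 × 529.1 = 339.1 mol; ν_C = −2, so ξ = 339.1/2 = 169.6 mol.
Outlet amounts (n = n₀ + ν ξ):
  C: 529.1 − 2(169.6) = 189.9
  D: 1424 − 3(169.6) = 915.1
  B: 0 + 1(169.6) = 169.6
  A: 0 + 3(169.6) = 508.7
  E: 817.1 (inert)
Total out = 2600 mol; y_D = 915.1 / 2600 = 0.3519.

0.352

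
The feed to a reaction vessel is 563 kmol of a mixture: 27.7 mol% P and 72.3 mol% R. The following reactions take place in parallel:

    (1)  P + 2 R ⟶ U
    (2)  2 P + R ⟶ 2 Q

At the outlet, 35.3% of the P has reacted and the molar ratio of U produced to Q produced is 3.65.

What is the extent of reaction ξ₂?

Conversion of P: P consumed = 0.353 × 156 = 55.05 kmol = 1ξ₁ + 2ξ₂.
Selectivity: 1ξ₁ / (2ξ₂) = 3.65 → ξ₁ = 7.3 ξ₂.
Substitute: (1·7.3 + 2) ξ₂ = 55.05 → ξ₂ = 5.919 kmol, ξ₁ = 43.21 kmol.
Outlet amounts (n = n₀ + Σ ν·ξ):
  P: 156 − 1(43.21) − 2(5.919) = 100.9
  R: 407 − 2(43.21) − 1(5.919) = 314.7
  U: 0 + 1(43.21) = 43.21
  Q: 0 + 2(5.919) = 11.84

ξ₂ = 5.92 kmol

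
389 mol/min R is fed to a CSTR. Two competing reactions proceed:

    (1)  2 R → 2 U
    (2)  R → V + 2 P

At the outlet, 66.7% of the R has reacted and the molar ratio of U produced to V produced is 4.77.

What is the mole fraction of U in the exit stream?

0.448

Conversion of R: R consumed = 0.667 × 389 = 259.5 mol/min = 2ξ₁ + 1ξ₂.
Selectivity: 2ξ₁ / (1ξ₂) = 4.77 → ξ₁ = 2.385 ξ₂.
Substitute: (2·2.385 + 1) ξ₂ = 259.5 → ξ₂ = 44.97 mol/min, ξ₁ = 107.2 mol/min.
Outlet amounts (n = n₀ + Σ ν·ξ):
  R: 389 − 2(107.2) − 1(44.97) = 129.5
  U: 0 + 2(107.2) = 214.5
  V: 0 + 1(44.97) = 44.97
  P: 0 + 2(44.97) = 89.94
Total out = 478.9 mol/min; y_U = 214.5 / 478.9 = 0.4479.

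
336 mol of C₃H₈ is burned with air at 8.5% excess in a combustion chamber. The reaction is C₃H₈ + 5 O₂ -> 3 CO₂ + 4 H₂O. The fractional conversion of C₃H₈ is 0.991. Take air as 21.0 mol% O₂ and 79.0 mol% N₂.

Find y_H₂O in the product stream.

Stoichiometric O₂ = 5 × 336 = 1680 mol; O₂ fed = 1680 × 1.085 = 1823 mol.
N₂ fed = 1823 × 79/21 = 6857 mol.
Fuel reacted = 0.991 × 336 → ξ = 333 mol.
Outlet (n = n₀ + ν ξ):
  C₃H₈: 336 − 1(333) = 3.024
  O₂: 1823 − 5(333) = 157.9
  N₂: 6857 (inert)
  CO₂: 0 + 3(333) = 998.9
  H₂O: 0 + 4(333) = 1332
Total out = 9349 mol; y_H₂O = 1332 / 9349 = 0.1425.

0.142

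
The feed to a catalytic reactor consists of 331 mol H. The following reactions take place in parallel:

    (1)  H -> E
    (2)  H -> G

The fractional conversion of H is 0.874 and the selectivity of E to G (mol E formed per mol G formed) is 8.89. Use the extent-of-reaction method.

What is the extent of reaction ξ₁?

Conversion of H: H consumed = 0.874 × 331 = 289.3 mol = 1ξ₁ + 1ξ₂.
Selectivity: 1ξ₁ / (1ξ₂) = 8.89 → ξ₁ = 8.89 ξ₂.
Substitute: (1·8.89 + 1) ξ₂ = 289.3 → ξ₂ = 29.25 mol, ξ₁ = 260 mol.
Outlet amounts (n = n₀ + Σ ν·ξ):
  H: 331 − 1(260) − 1(29.25) = 41.71
  E: 0 + 1(260) = 260
  G: 0 + 1(29.25) = 29.25

ξ₁ = 260 mol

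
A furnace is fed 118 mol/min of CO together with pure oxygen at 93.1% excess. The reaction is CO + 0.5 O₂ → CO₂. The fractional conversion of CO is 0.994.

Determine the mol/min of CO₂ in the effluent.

117 mol/min

Stoichiometric O₂ = 0.5 × 118 = 59 mol/min; O₂ fed = 59 × 1.931 = 113.9 mol/min.
Fuel reacted = 0.994 × 118 → ξ = 117.3 mol/min.
Outlet (n = n₀ + ν ξ):
  CO: 118 − 1(117.3) = 0.708
  O₂: 113.9 − 0.5(117.3) = 55.28
  CO₂: 0 + 1(117.3) = 117.3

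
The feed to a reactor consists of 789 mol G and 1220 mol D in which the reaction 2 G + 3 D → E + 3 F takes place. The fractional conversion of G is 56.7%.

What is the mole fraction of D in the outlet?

0.307

G reacted = 0.567 × 789 = 447.4 mol; ν_G = −2, so ξ = 447.4/2 = 223.7 mol.
Outlet amounts (n = n₀ + ν ξ):
  G: 789 − 2(223.7) = 341.6
  D: 1220 − 3(223.7) = 549
  E: 0 + 1(223.7) = 223.7
  F: 0 + 3(223.7) = 671
Total out = 1785 mol; y_D = 549 / 1785 = 0.3075.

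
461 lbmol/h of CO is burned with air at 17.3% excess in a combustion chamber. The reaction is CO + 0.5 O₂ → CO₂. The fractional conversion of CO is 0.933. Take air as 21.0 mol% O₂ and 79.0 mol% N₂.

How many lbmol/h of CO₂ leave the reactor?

Stoichiometric O₂ = 0.5 × 461 = 230.5 lbmol/h; O₂ fed = 230.5 × 1.173 = 270.4 lbmol/h.
N₂ fed = 270.4 × 79/21 = 1017 lbmol/h.
Fuel reacted = 0.933 × 461 → ξ = 430.1 lbmol/h.
Outlet (n = n₀ + ν ξ):
  CO: 461 − 1(430.1) = 30.89
  O₂: 270.4 − 0.5(430.1) = 55.32
  N₂: 1017 (inert)
  CO₂: 0 + 1(430.1) = 430.1

430 lbmol/h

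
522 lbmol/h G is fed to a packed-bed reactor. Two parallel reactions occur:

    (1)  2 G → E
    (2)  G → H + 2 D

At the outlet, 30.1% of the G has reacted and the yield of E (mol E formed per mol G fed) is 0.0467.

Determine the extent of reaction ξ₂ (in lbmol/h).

Yield of E: 1ξ₁ / 522 = 0.0467 → ξ₁ = 24.38 lbmol/h.
Conversion of G: 2ξ₁ + 1ξ₂ = 0.301 × 522 = 157.1 → ξ₂ = 108.4 lbmol/h.
Outlet amounts (n = n₀ + Σ ν·ξ):
  G: 522 − 2(24.38) − 1(108.4) = 364.9
  E: 0 + 1(24.38) = 24.38
  H: 0 + 1(108.4) = 108.4
  D: 0 + 2(108.4) = 216.7

ξ₂ = 108 lbmol/h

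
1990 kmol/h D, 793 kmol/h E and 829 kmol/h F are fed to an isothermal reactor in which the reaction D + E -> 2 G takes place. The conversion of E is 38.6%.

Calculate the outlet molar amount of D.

E reacted = 0.386 × 793 = 306.1 kmol/h; ν_E = −1, so ξ = 306.1/1 = 306.1 kmol/h.
Outlet amounts (n = n₀ + ν ξ):
  D: 1990 − 1(306.1) = 1684
  E: 793 − 1(306.1) = 486.9
  G: 0 + 2(306.1) = 612.2
  F: 829 (inert)

1680 kmol/h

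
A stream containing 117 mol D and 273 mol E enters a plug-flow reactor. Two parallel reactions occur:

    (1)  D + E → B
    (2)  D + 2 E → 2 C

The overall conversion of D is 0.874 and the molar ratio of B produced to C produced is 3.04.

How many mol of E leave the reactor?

Conversion of D: D consumed = 0.874 × 117 = 102.3 mol = 1ξ₁ + 1ξ₂.
Selectivity: 1ξ₁ / (2ξ₂) = 3.04 → ξ₁ = 6.08 ξ₂.
Substitute: (1·6.08 + 1) ξ₂ = 102.3 → ξ₂ = 14.44 mol, ξ₁ = 87.81 mol.
Outlet amounts (n = n₀ + Σ ν·ξ):
  D: 117 − 1(87.81) − 1(14.44) = 14.74
  E: 273 − 1(87.81) − 2(14.44) = 156.3
  B: 0 + 1(87.81) = 87.81
  C: 0 + 2(14.44) = 28.89

156 mol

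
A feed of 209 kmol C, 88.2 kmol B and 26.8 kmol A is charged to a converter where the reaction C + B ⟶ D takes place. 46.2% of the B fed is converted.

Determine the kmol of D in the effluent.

40.7 kmol

B reacted = 0.462 × 88.2 = 40.75 kmol; ν_B = −1, so ξ = 40.75/1 = 40.75 kmol.
Outlet amounts (n = n₀ + ν ξ):
  C: 209 − 1(40.75) = 168.3
  B: 88.2 − 1(40.75) = 47.45
  D: 0 + 1(40.75) = 40.75
  A: 26.8 (inert)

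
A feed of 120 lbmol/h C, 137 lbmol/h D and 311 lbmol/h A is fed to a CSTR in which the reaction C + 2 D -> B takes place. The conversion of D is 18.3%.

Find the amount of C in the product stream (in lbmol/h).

107 lbmol/h

D reacted = 0.183 × 137 = 25.07 lbmol/h; ν_D = −2, so ξ = 25.07/2 = 12.54 lbmol/h.
Outlet amounts (n = n₀ + ν ξ):
  C: 120 − 1(12.54) = 107.5
  D: 137 − 2(12.54) = 111.9
  B: 0 + 1(12.54) = 12.54
  A: 311 (inert)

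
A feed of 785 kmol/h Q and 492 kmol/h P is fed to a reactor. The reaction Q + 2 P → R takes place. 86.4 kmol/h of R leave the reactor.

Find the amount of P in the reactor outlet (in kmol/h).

319 kmol/h

For R: n = n₀ + 1ξ → 86.4 = 0 + 1ξ, giving ξ = 86.4 kmol/h.
Outlet amounts (n = n₀ + ν ξ):
  Q: 785 − 1(86.4) = 698.6
  P: 492 − 2(86.4) = 319.2
  R: 0 + 1(86.4) = 86.4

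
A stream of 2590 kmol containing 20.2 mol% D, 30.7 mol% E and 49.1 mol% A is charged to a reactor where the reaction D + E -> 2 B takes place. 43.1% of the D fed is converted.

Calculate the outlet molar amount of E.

570 kmol

D reacted = 0.431 × 523.2 = 225.5 kmol; ν_D = −1, so ξ = 225.5/1 = 225.5 kmol.
Outlet amounts (n = n₀ + ν ξ):
  D: 523.2 − 1(225.5) = 297.7
  E: 795.1 − 1(225.5) = 569.6
  B: 0 + 2(225.5) = 451
  A: 1272 (inert)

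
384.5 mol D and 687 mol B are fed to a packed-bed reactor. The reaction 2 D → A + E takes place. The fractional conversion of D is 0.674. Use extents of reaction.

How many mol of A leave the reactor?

D reacted = 0.674 × 384.5 = 259.2 mol; ν_D = −2, so ξ = 259.2/2 = 129.6 mol.
Outlet amounts (n = n₀ + ν ξ):
  D: 384.5 − 2(129.6) = 125.3
  A: 0 + 1(129.6) = 129.6
  E: 0 + 1(129.6) = 129.6
  B: 687 (inert)

130 mol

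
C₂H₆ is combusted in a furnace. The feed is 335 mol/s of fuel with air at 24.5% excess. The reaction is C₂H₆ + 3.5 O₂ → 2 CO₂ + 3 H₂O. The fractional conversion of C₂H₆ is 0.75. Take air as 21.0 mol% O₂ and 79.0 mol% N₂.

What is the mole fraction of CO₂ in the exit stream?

Stoichiometric O₂ = 3.5 × 335 = 1172 mol/s; O₂ fed = 1172 × 1.245 = 1460 mol/s.
N₂ fed = 1460 × 79/21 = 5491 mol/s.
Fuel reacted = 0.75 × 335 → ξ = 251.2 mol/s.
Outlet (n = n₀ + ν ξ):
  C₂H₆: 335 − 1(251.2) = 83.75
  O₂: 1460 − 3.5(251.2) = 580.4
  N₂: 5491 (inert)
  CO₂: 0 + 2(251.2) = 502.5
  H₂O: 0 + 3(251.2) = 753.8
Total out = 7412 mol/s; y_CO₂ = 502.5 / 7412 = 0.0678.

0.0678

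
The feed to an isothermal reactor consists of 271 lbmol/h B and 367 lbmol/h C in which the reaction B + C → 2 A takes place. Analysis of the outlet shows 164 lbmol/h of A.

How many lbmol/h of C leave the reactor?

285 lbmol/h

For A: n = n₀ + 2ξ → 164 = 0 + 2ξ, giving ξ = 82 lbmol/h.
Outlet amounts (n = n₀ + ν ξ):
  B: 271 − 1(82) = 189
  C: 367 − 1(82) = 285
  A: 0 + 2(82) = 164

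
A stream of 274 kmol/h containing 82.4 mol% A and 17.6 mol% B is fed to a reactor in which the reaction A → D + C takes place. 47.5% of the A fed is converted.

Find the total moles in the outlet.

381 kmol/h

A reacted = 0.475 × 225.8 = 107.2 kmol/h; ν_A = −1, so ξ = 107.2/1 = 107.2 kmol/h.
Outlet amounts (n = n₀ + ν ξ):
  A: 225.8 − 1(107.2) = 118.5
  D: 0 + 1(107.2) = 107.2
  C: 0 + 1(107.2) = 107.2
  B: 48.22 (inert)
Total out = 118.5 + 107.2 + 107.2 + 48.22 = 381.2 kmol/h.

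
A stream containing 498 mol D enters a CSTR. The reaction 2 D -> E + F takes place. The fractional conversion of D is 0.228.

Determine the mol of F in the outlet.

D reacted = 0.228 × 498 = 113.5 mol; ν_D = −2, so ξ = 113.5/2 = 56.77 mol.
Outlet amounts (n = n₀ + ν ξ):
  D: 498 − 2(56.77) = 384.5
  E: 0 + 1(56.77) = 56.77
  F: 0 + 1(56.77) = 56.77

56.8 mol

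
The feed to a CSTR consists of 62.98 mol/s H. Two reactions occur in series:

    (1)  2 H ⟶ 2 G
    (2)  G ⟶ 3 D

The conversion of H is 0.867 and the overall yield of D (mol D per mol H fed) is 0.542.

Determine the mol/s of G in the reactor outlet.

Conversion of H: H consumed = 2ξ₁ = 0.867 × 62.98 → ξ₁ = 27.3 mol/s.
Yield of D: 3ξ₂ / 62.98 = 0.542 → ξ₂ = 11.38 mol/s.
Outlet amounts (n = n₀ + Σ ν·ξ):
  H: 62.98 − 2(27.3) = 8.376
  G: 0 + 2(27.3) − 1(11.38) = 43.23
  D: 0 + 3(11.38) = 34.14

43.2 mol/s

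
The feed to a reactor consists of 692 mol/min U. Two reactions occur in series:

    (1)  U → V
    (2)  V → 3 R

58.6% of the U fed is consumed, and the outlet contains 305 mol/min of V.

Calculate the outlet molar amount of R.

Conversion of U: U consumed = 1ξ₁ = 0.586 × 692 → ξ₁ = 405.5 mol/min.
V balance: n_V = 0 + 1ξ₁ − 1ξ₂ = 305 → ξ₂ = (1·405.5 − 305)/1 = 100.5 mol/min.
Outlet amounts (n = n₀ + Σ ν·ξ):
  U: 692 − 1(405.5) = 286.5
  V: 0 + 1(405.5) − 1(100.5) = 305
  R: 0 + 3(100.5) = 301.5

302 mol/min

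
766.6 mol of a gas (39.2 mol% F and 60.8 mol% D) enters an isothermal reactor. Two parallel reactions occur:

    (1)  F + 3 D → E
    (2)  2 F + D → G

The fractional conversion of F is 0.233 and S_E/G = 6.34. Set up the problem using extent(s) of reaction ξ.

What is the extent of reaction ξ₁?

Conversion of F: F consumed = 0.233 × 300.5 = 70.02 mol = 1ξ₁ + 2ξ₂.
Selectivity: 1ξ₁ / (1ξ₂) = 6.34 → ξ₁ = 6.34 ξ₂.
Substitute: (1·6.34 + 2) ξ₂ = 70.02 → ξ₂ = 8.395 mol, ξ₁ = 53.23 mol.
Outlet amounts (n = n₀ + Σ ν·ξ):
  F: 300.5 − 1(53.23) − 2(8.395) = 230.5
  D: 466.1 − 3(53.23) − 1(8.395) = 298
  E: 0 + 1(53.23) = 53.23
  G: 0 + 1(8.395) = 8.395

ξ₁ = 53.2 mol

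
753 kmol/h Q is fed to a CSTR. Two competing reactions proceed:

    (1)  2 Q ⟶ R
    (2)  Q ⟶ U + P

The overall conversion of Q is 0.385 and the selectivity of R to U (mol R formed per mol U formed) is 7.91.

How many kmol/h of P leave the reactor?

17.2 kmol/h

Conversion of Q: Q consumed = 0.385 × 753 = 289.9 kmol/h = 2ξ₁ + 1ξ₂.
Selectivity: 1ξ₁ / (1ξ₂) = 7.91 → ξ₁ = 7.91 ξ₂.
Substitute: (2·7.91 + 1) ξ₂ = 289.9 → ξ₂ = 17.24 kmol/h, ξ₁ = 136.3 kmol/h.
Outlet amounts (n = n₀ + Σ ν·ξ):
  Q: 753 − 2(136.3) − 1(17.24) = 463.1
  R: 0 + 1(136.3) = 136.3
  U: 0 + 1(17.24) = 17.24
  P: 0 + 1(17.24) = 17.24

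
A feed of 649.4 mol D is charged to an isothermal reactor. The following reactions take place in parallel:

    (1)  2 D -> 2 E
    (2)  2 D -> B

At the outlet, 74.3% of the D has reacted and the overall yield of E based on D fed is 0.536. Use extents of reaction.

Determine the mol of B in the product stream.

Yield of E: 2ξ₁ / 649.4 = 0.536 → ξ₁ = 174 mol.
Conversion of D: 2ξ₁ + 2ξ₂ = 0.743 × 649.4 = 482.5 → ξ₂ = 67.21 mol.
Outlet amounts (n = n₀ + Σ ν·ξ):
  D: 649.4 − 2(174) − 2(67.21) = 166.9
  E: 0 + 2(174) = 348.1
  B: 0 + 1(67.21) = 67.21

67.2 mol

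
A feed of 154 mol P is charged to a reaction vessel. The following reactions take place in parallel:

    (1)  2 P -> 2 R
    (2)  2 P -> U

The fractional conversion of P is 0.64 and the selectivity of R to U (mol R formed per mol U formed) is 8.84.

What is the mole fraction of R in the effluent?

0.555

Conversion of P: P consumed = 0.64 × 154 = 98.56 mol = 2ξ₁ + 2ξ₂.
Selectivity: 2ξ₁ / (1ξ₂) = 8.84 → ξ₁ = 4.42 ξ₂.
Substitute: (2·4.42 + 2) ξ₂ = 98.56 → ξ₂ = 9.092 mol, ξ₁ = 40.19 mol.
Outlet amounts (n = n₀ + Σ ν·ξ):
  P: 154 − 2(40.19) − 2(9.092) = 55.44
  R: 0 + 2(40.19) = 80.38
  U: 0 + 1(9.092) = 9.092
Total out = 144.9 mol; y_R = 80.38 / 144.9 = 0.5547.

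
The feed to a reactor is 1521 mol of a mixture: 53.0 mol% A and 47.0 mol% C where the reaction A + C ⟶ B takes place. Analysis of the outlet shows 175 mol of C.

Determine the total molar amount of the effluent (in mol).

981 mol

For C: n = n₀ − 1ξ → 175 = 714.9 − 1ξ, giving ξ = 539.9 mol.
Outlet amounts (n = n₀ + ν ξ):
  A: 806.1 − 1(539.9) = 266.3
  C: 714.9 − 1(539.9) = 175
  B: 0 + 1(539.9) = 539.9
Total out = 266.3 + 175 + 539.9 = 981.1 mol.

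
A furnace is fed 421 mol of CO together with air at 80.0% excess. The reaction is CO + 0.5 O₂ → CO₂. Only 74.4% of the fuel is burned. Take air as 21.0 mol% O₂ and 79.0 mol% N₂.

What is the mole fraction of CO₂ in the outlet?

Stoichiometric O₂ = 0.5 × 421 = 210.5 mol; O₂ fed = 210.5 × 1.800 = 378.9 mol.
N₂ fed = 378.9 × 79/21 = 1425 mol.
Fuel reacted = 0.744 × 421 → ξ = 313.2 mol.
Outlet (n = n₀ + ν ξ):
  CO: 421 − 1(313.2) = 107.8
  O₂: 378.9 − 0.5(313.2) = 222.3
  N₂: 1425 (inert)
  CO₂: 0 + 1(313.2) = 313.2
Total out = 2069 mol; y_CO₂ = 313.2 / 2069 = 0.1514.

0.151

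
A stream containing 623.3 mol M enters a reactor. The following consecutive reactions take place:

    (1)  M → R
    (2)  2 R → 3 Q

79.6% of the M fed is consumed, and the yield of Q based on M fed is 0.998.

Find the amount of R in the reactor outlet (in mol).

81.4 mol

Conversion of M: M consumed = 1ξ₁ = 0.796 × 623.3 → ξ₁ = 496.1 mol.
Yield of Q: 3ξ₂ / 623.3 = 0.998 → ξ₂ = 207.4 mol.
Outlet amounts (n = n₀ + Σ ν·ξ):
  M: 623.3 − 1(496.1) = 127.2
  R: 0 + 1(496.1) − 2(207.4) = 81.44
  Q: 0 + 3(207.4) = 622.1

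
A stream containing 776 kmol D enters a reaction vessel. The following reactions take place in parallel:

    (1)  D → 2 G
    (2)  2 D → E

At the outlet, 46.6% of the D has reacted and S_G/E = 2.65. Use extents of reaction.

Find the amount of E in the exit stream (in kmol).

109 kmol

Conversion of D: D consumed = 0.466 × 776 = 361.6 kmol = 1ξ₁ + 2ξ₂.
Selectivity: 2ξ₁ / (1ξ₂) = 2.65 → ξ₁ = 1.325 ξ₂.
Substitute: (1·1.325 + 2) ξ₂ = 361.6 → ξ₂ = 108.8 kmol, ξ₁ = 144.1 kmol.
Outlet amounts (n = n₀ + Σ ν·ξ):
  D: 776 − 1(144.1) − 2(108.8) = 414.4
  G: 0 + 2(144.1) = 288.2
  E: 0 + 1(108.8) = 108.8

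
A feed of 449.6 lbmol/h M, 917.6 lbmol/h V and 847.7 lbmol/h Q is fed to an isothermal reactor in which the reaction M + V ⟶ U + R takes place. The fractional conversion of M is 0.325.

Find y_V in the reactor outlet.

M reacted = 0.325 × 449.6 = 146.1 lbmol/h; ν_M = −1, so ξ = 146.1/1 = 146.1 lbmol/h.
Outlet amounts (n = n₀ + ν ξ):
  M: 449.6 − 1(146.1) = 303.5
  V: 917.6 − 1(146.1) = 771.5
  U: 0 + 1(146.1) = 146.1
  R: 0 + 1(146.1) = 146.1
  Q: 847.7 (inert)
Total out = 2215 lbmol/h; y_V = 771.5 / 2215 = 0.3483.

0.348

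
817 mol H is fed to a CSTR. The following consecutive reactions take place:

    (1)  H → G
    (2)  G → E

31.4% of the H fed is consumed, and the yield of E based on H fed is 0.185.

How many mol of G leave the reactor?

105 mol

Conversion of H: H consumed = 1ξ₁ = 0.314 × 817 → ξ₁ = 256.5 mol.
Yield of E: 1ξ₂ / 817 = 0.185 → ξ₂ = 151.1 mol.
Outlet amounts (n = n₀ + Σ ν·ξ):
  H: 817 − 1(256.5) = 560.5
  G: 0 + 1(256.5) − 1(151.1) = 105.4
  E: 0 + 1(151.1) = 151.1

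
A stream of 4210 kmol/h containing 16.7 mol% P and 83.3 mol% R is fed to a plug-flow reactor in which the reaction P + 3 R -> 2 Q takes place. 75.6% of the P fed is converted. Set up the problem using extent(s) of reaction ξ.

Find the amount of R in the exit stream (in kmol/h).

1910 kmol/h

P reacted = 0.756 × 703.1 = 531.5 kmol/h; ν_P = −1, so ξ = 531.5/1 = 531.5 kmol/h.
Outlet amounts (n = n₀ + ν ξ):
  P: 703.1 − 1(531.5) = 171.5
  R: 3507 − 3(531.5) = 1912
  Q: 0 + 2(531.5) = 1063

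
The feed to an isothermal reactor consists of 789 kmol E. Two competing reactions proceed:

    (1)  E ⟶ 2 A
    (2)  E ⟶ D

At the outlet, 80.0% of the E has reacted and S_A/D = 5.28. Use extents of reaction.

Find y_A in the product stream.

0.734

Conversion of E: E consumed = 0.8 × 789 = 631.2 kmol = 1ξ₁ + 1ξ₂.
Selectivity: 2ξ₁ / (1ξ₂) = 5.28 → ξ₁ = 2.64 ξ₂.
Substitute: (1·2.64 + 1) ξ₂ = 631.2 → ξ₂ = 173.4 kmol, ξ₁ = 457.8 kmol.
Outlet amounts (n = n₀ + Σ ν·ξ):
  E: 789 − 1(457.8) − 1(173.4) = 157.8
  A: 0 + 2(457.8) = 915.6
  D: 0 + 1(173.4) = 173.4
Total out = 1247 kmol; y_A = 915.6 / 1247 = 0.7344.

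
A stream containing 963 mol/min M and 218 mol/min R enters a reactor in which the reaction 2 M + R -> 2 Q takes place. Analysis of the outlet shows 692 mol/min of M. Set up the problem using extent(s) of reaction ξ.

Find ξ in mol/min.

ξ = 136 mol/min

For M: n = n₀ − 2ξ → 692 = 963 − 2ξ, giving ξ = 135.5 mol/min.
Outlet amounts (n = n₀ + ν ξ):
  M: 963 − 2(135.5) = 692
  R: 218 − 1(135.5) = 82.5
  Q: 0 + 2(135.5) = 271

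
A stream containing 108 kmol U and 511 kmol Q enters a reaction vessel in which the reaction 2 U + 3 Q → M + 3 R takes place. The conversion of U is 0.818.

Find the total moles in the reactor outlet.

575 kmol

U reacted = 0.818 × 108 = 88.34 kmol; ν_U = −2, so ξ = 88.34/2 = 44.17 kmol.
Outlet amounts (n = n₀ + ν ξ):
  U: 108 − 2(44.17) = 19.66
  Q: 511 − 3(44.17) = 378.5
  M: 0 + 1(44.17) = 44.17
  R: 0 + 3(44.17) = 132.5
Total out = 19.66 + 378.5 + 44.17 + 132.5 = 574.8 kmol.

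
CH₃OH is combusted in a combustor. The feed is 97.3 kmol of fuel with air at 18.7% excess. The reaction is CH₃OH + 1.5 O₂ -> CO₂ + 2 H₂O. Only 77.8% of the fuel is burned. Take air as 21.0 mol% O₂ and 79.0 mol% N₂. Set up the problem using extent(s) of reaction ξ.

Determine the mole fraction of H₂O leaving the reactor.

0.158

Stoichiometric O₂ = 1.5 × 97.3 = 145.9 kmol; O₂ fed = 145.9 × 1.187 = 173.2 kmol.
N₂ fed = 173.2 × 79/21 = 651.7 kmol.
Fuel reacted = 0.778 × 97.3 → ξ = 75.7 kmol.
Outlet (n = n₀ + ν ξ):
  CH₃OH: 97.3 − 1(75.7) = 21.6
  O₂: 173.2 − 1.5(75.7) = 59.69
  N₂: 651.7 (inert)
  CO₂: 0 + 1(75.7) = 75.7
  H₂O: 0 + 2(75.7) = 151.4
Total out = 960.1 kmol; y_H₂O = 151.4 / 960.1 = 0.1577.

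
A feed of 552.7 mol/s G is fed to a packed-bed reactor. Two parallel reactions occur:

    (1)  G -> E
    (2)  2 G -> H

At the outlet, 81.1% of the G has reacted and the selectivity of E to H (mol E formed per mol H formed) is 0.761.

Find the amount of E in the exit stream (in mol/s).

Conversion of G: G consumed = 0.811 × 552.7 = 448.2 mol/s = 1ξ₁ + 2ξ₂.
Selectivity: 1ξ₁ / (1ξ₂) = 0.761 → ξ₁ = 0.761 ξ₂.
Substitute: (1·0.761 + 2) ξ₂ = 448.2 → ξ₂ = 162.3 mol/s, ξ₁ = 123.5 mol/s.
Outlet amounts (n = n₀ + Σ ν·ξ):
  G: 552.7 − 1(123.5) − 2(162.3) = 104.5
  E: 0 + 1(123.5) = 123.5
  H: 0 + 1(162.3) = 162.3

124 mol/s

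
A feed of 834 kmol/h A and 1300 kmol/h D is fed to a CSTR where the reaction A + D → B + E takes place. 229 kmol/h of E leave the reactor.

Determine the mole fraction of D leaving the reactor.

For E: n = n₀ + 1ξ → 229 = 0 + 1ξ, giving ξ = 229 kmol/h.
Outlet amounts (n = n₀ + ν ξ):
  A: 834 − 1(229) = 605
  D: 1300 − 1(229) = 1071
  B: 0 + 1(229) = 229
  E: 0 + 1(229) = 229
Total out = 2134 kmol/h; y_D = 1071 / 2134 = 0.5019.

0.502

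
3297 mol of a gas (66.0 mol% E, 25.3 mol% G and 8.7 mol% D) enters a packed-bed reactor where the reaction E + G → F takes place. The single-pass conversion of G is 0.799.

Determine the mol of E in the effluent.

G reacted = 0.799 × 834.1 = 666.5 mol; ν_G = −1, so ξ = 666.5/1 = 666.5 mol.
Outlet amounts (n = n₀ + ν ξ):
  E: 2176 − 1(666.5) = 1510
  G: 834.1 − 1(666.5) = 167.7
  F: 0 + 1(666.5) = 666.5
  D: 286.8 (inert)

1510 mol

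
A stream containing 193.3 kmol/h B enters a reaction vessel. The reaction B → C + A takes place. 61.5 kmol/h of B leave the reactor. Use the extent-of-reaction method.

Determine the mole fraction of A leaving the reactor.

0.405

For B: n = n₀ − 1ξ → 61.5 = 193.3 − 1ξ, giving ξ = 131.8 kmol/h.
Outlet amounts (n = n₀ + ν ξ):
  B: 193.3 − 1(131.8) = 61.5
  C: 0 + 1(131.8) = 131.8
  A: 0 + 1(131.8) = 131.8
Total out = 325.1 kmol/h; y_A = 131.8 / 325.1 = 0.4054.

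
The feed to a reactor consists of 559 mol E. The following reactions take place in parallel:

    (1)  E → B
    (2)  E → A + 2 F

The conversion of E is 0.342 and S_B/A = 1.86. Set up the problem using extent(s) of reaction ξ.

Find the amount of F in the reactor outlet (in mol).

134 mol

Conversion of E: E consumed = 0.342 × 559 = 191.2 mol = 1ξ₁ + 1ξ₂.
Selectivity: 1ξ₁ / (1ξ₂) = 1.86 → ξ₁ = 1.86 ξ₂.
Substitute: (1·1.86 + 1) ξ₂ = 191.2 → ξ₂ = 66.85 mol, ξ₁ = 124.3 mol.
Outlet amounts (n = n₀ + Σ ν·ξ):
  E: 559 − 1(124.3) − 1(66.85) = 367.8
  B: 0 + 1(124.3) = 124.3
  A: 0 + 1(66.85) = 66.85
  F: 0 + 2(66.85) = 133.7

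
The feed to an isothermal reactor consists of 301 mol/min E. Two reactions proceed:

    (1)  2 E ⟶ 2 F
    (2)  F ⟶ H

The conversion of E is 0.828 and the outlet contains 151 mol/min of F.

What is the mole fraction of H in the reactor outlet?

Conversion of E: E consumed = 2ξ₁ = 0.828 × 301 → ξ₁ = 124.6 mol/min.
F balance: n_F = 0 + 2ξ₁ − 1ξ₂ = 151 → ξ₂ = (2·124.6 − 151)/1 = 98.23 mol/min.
Outlet amounts (n = n₀ + Σ ν·ξ):
  E: 301 − 2(124.6) = 51.77
  F: 0 + 2(124.6) − 1(98.23) = 151
  H: 0 + 1(98.23) = 98.23
Total out = 301 mol/min; y_H = 98.23 / 301 = 0.3263.

0.326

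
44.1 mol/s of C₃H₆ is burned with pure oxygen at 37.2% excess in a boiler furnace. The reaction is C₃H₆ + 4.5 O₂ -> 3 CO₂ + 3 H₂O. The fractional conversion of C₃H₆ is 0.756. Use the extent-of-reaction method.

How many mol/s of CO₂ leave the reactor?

Stoichiometric O₂ = 4.5 × 44.1 = 198.5 mol/s; O₂ fed = 198.5 × 1.372 = 272.3 mol/s.
Fuel reacted = 0.756 × 44.1 → ξ = 33.34 mol/s.
Outlet (n = n₀ + ν ξ):
  C₃H₆: 44.1 − 1(33.34) = 10.76
  O₂: 272.3 − 4.5(33.34) = 122.2
  CO₂: 0 + 3(33.34) = 100
  H₂O: 0 + 3(33.34) = 100

100 mol/s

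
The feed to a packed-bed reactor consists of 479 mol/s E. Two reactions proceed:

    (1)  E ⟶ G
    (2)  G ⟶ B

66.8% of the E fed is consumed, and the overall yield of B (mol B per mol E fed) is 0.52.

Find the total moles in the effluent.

479 mol/s

Conversion of E: E consumed = 1ξ₁ = 0.668 × 479 → ξ₁ = 320 mol/s.
Yield of B: 1ξ₂ / 479 = 0.52 → ξ₂ = 249.1 mol/s.
Outlet amounts (n = n₀ + Σ ν·ξ):
  E: 479 − 1(320) = 159
  G: 0 + 1(320) − 1(249.1) = 70.89
  B: 0 + 1(249.1) = 249.1
Total out = 159 + 70.89 + 249.1 = 479 mol/s.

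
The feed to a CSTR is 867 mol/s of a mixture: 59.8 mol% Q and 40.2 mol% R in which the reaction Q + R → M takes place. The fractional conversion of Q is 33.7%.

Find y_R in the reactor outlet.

0.251

Q reacted = 0.337 × 518.5 = 174.7 mol/s; ν_Q = −1, so ξ = 174.7/1 = 174.7 mol/s.
Outlet amounts (n = n₀ + ν ξ):
  Q: 518.5 − 1(174.7) = 343.7
  R: 348.5 − 1(174.7) = 173.8
  M: 0 + 1(174.7) = 174.7
Total out = 692.3 mol/s; y_R = 173.8 / 692.3 = 0.2511.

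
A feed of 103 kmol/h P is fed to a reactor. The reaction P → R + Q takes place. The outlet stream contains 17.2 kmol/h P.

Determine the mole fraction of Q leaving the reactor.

For P: n = n₀ − 1ξ → 17.2 = 103 − 1ξ, giving ξ = 85.8 kmol/h.
Outlet amounts (n = n₀ + ν ξ):
  P: 103 − 1(85.8) = 17.2
  R: 0 + 1(85.8) = 85.8
  Q: 0 + 1(85.8) = 85.8
Total out = 188.8 kmol/h; y_Q = 85.8 / 188.8 = 0.4544.

0.454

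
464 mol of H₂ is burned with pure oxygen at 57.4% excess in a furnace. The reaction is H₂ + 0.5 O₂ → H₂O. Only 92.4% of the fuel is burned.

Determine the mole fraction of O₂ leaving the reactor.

0.245

Stoichiometric O₂ = 0.5 × 464 = 232 mol; O₂ fed = 232 × 1.574 = 365.2 mol.
Fuel reacted = 0.924 × 464 → ξ = 428.7 mol.
Outlet (n = n₀ + ν ξ):
  H₂: 464 − 1(428.7) = 35.26
  O₂: 365.2 − 0.5(428.7) = 150.8
  H₂O: 0 + 1(428.7) = 428.7
Total out = 614.8 mol; y_O₂ = 150.8 / 614.8 = 0.2453.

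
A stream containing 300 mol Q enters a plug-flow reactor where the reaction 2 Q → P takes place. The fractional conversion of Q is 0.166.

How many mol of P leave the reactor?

24.9 mol

Q reacted = 0.166 × 300 = 49.8 mol; ν_Q = −2, so ξ = 49.8/2 = 24.9 mol.
Outlet amounts (n = n₀ + ν ξ):
  Q: 300 − 2(24.9) = 250.2
  P: 0 + 1(24.9) = 24.9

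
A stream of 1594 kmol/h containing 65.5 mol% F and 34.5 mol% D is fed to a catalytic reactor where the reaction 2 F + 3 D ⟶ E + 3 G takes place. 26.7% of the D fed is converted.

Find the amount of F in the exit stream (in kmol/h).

D reacted = 0.267 × 549.9 = 146.8 kmol/h; ν_D = −3, so ξ = 146.8/3 = 48.94 kmol/h.
Outlet amounts (n = n₀ + ν ξ):
  F: 1044 − 2(48.94) = 946.2
  D: 549.9 − 3(48.94) = 403.1
  E: 0 + 1(48.94) = 48.94
  G: 0 + 3(48.94) = 146.8

946 kmol/h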